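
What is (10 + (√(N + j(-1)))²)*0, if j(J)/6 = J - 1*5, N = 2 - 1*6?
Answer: 0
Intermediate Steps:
N = -4 (N = 2 - 6 = -4)
j(J) = -30 + 6*J (j(J) = 6*(J - 1*5) = 6*(J - 5) = 6*(-5 + J) = -30 + 6*J)
(10 + (√(N + j(-1)))²)*0 = (10 + (√(-4 + (-30 + 6*(-1))))²)*0 = (10 + (√(-4 + (-30 - 6)))²)*0 = (10 + (√(-4 - 36))²)*0 = (10 + (√(-40))²)*0 = (10 + (2*I*√10)²)*0 = (10 - 40)*0 = -30*0 = 0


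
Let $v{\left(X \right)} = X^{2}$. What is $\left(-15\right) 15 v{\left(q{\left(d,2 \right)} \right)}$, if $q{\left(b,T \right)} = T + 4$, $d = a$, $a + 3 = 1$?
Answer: $-8100$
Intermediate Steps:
$a = -2$ ($a = -3 + 1 = -2$)
$d = -2$
$q{\left(b,T \right)} = 4 + T$
$\left(-15\right) 15 v{\left(q{\left(d,2 \right)} \right)} = \left(-15\right) 15 \left(4 + 2\right)^{2} = - 225 \cdot 6^{2} = \left(-225\right) 36 = -8100$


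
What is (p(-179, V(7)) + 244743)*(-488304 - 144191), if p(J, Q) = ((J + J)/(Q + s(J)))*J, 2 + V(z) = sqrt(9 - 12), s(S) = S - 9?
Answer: -5580997331337755/36103 + 40531544590*I*sqrt(3)/36103 ≈ -1.5459e+11 + 1.9445e+6*I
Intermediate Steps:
s(S) = -9 + S
V(z) = -2 + I*sqrt(3) (V(z) = -2 + sqrt(9 - 12) = -2 + sqrt(-3) = -2 + I*sqrt(3))
p(J, Q) = 2*J**2/(-9 + J + Q) (p(J, Q) = ((J + J)/(Q + (-9 + J)))*J = ((2*J)/(-9 + J + Q))*J = (2*J/(-9 + J + Q))*J = 2*J**2/(-9 + J + Q))
(p(-179, V(7)) + 244743)*(-488304 - 144191) = (2*(-179)**2/(-9 - 179 + (-2 + I*sqrt(3))) + 244743)*(-488304 - 144191) = (2*32041/(-190 + I*sqrt(3)) + 244743)*(-632495) = (64082/(-190 + I*sqrt(3)) + 244743)*(-632495) = (244743 + 64082/(-190 + I*sqrt(3)))*(-632495) = -154798723785 - 40531544590/(-190 + I*sqrt(3))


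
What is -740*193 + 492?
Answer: -142328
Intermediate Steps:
-740*193 + 492 = -142820 + 492 = -142328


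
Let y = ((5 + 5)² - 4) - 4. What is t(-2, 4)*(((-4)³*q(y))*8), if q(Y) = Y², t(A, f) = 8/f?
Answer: -8667136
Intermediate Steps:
y = 92 (y = (10² - 4) - 4 = (100 - 4) - 4 = 96 - 4 = 92)
t(-2, 4)*(((-4)³*q(y))*8) = (8/4)*(((-4)³*92²)*8) = (8*(¼))*(-64*8464*8) = 2*(-541696*8) = 2*(-4333568) = -8667136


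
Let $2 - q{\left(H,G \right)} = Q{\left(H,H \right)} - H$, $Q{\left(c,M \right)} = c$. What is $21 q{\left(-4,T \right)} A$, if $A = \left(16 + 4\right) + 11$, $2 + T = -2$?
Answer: $1302$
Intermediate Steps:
$T = -4$ ($T = -2 - 2 = -4$)
$A = 31$ ($A = 20 + 11 = 31$)
$q{\left(H,G \right)} = 2$ ($q{\left(H,G \right)} = 2 - \left(H - H\right) = 2 - 0 = 2 + 0 = 2$)
$21 q{\left(-4,T \right)} A = 21 \cdot 2 \cdot 31 = 42 \cdot 31 = 1302$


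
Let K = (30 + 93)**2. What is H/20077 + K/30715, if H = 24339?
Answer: 1051317318/616665055 ≈ 1.7048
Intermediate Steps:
K = 15129 (K = 123**2 = 15129)
H/20077 + K/30715 = 24339/20077 + 15129/30715 = 1051317318/616665055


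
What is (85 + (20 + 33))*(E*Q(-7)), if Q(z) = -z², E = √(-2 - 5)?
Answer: -6762*I*√7 ≈ -17891.0*I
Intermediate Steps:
E = I*√7 (E = √(-7) = I*√7 ≈ 2.6458*I)
(85 + (20 + 33))*(E*Q(-7)) = (85 + (20 + 33))*((I*√7)*(-1*(-7)²)) = (85 + 53)*((I*√7)*(-1*49)) = 138*((I*√7)*(-49)) = 138*(-49*I*√7) = -6762*I*√7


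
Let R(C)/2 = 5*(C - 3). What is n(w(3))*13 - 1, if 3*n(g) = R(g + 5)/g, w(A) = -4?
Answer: 62/3 ≈ 20.667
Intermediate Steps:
R(C) = -30 + 10*C (R(C) = 2*(5*(C - 3)) = 2*(5*(-3 + C)) = 2*(-15 + 5*C) = -30 + 10*C)
n(g) = (20 + 10*g)/(3*g) (n(g) = ((-30 + 10*(g + 5))/g)/3 = ((-30 + 10*(5 + g))/g)/3 = ((-30 + (50 + 10*g))/g)/3 = ((20 + 10*g)/g)/3 = (20 + 10*g)/(3*g))
n(w(3))*13 - 1 = ((10/3)*(2 - 4)/(-4))*13 - 1 = ((10/3)*(-¼)*(-2))*13 - 1 = (5/3)*13 - 1 = 65/3 - 1 = 62/3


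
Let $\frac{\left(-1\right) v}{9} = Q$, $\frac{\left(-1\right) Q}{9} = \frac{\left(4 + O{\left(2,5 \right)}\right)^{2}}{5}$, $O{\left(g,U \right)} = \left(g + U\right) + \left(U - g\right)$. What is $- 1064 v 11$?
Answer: $- \frac{185812704}{5} \approx -3.7163 \cdot 10^{7}$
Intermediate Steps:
$O{\left(g,U \right)} = 2 U$ ($O{\left(g,U \right)} = \left(U + g\right) + \left(U - g\right) = 2 U$)
$Q = - \frac{1764}{5}$ ($Q = - 9 \frac{\left(4 + 2 \cdot 5\right)^{2}}{5} = - 9 \left(4 + 10\right)^{2} \cdot \frac{1}{5} = - 9 \cdot 14^{2} \cdot \frac{1}{5} = - 9 \cdot 196 \cdot \frac{1}{5} = \left(-9\right) \frac{196}{5} = - \frac{1764}{5} \approx -352.8$)
$v = \frac{15876}{5}$ ($v = \left(-9\right) \left(- \frac{1764}{5}\right) = \frac{15876}{5} \approx 3175.2$)
$- 1064 v 11 = - 1064 \cdot \frac{15876}{5} \cdot 11 = \left(-1064\right) \frac{174636}{5} = - \frac{185812704}{5}$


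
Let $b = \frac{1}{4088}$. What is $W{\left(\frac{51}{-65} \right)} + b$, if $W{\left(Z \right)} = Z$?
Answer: $- \frac{208423}{265720} \approx -0.78437$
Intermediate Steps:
$b = \frac{1}{4088} \approx 0.00024462$
$W{\left(\frac{51}{-65} \right)} + b = \frac{51}{-65} + \frac{1}{4088} = 51 \left(- \frac{1}{65}\right) + \frac{1}{4088} = - \frac{51}{65} + \frac{1}{4088} = - \frac{208423}{265720}$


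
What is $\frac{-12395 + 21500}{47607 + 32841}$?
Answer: $\frac{3035}{26816} \approx 0.11318$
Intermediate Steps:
$\frac{-12395 + 21500}{47607 + 32841} = \frac{9105}{80448} = 9105 \cdot \frac{1}{80448} = \frac{3035}{26816}$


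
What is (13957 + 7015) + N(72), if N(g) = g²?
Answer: 26156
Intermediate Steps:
(13957 + 7015) + N(72) = (13957 + 7015) + 72² = 20972 + 5184 = 26156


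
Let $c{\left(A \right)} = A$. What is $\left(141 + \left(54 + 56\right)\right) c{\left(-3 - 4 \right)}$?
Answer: $-1757$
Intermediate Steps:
$\left(141 + \left(54 + 56\right)\right) c{\left(-3 - 4 \right)} = \left(141 + \left(54 + 56\right)\right) \left(-3 - 4\right) = \left(141 + 110\right) \left(-3 - 4\right) = 251 \left(-7\right) = -1757$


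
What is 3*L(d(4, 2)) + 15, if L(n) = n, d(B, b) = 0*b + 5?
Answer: 30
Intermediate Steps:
d(B, b) = 5 (d(B, b) = 0 + 5 = 5)
3*L(d(4, 2)) + 15 = 3*5 + 15 = 15 + 15 = 30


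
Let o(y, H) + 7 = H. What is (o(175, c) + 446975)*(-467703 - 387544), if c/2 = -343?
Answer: -381681341654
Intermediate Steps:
c = -686 (c = 2*(-343) = -686)
o(y, H) = -7 + H
(o(175, c) + 446975)*(-467703 - 387544) = ((-7 - 686) + 446975)*(-467703 - 387544) = (-693 + 446975)*(-855247) = 446282*(-855247) = -381681341654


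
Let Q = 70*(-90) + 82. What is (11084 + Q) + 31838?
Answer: 36704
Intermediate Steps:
Q = -6218 (Q = -6300 + 82 = -6218)
(11084 + Q) + 31838 = (11084 - 6218) + 31838 = 4866 + 31838 = 36704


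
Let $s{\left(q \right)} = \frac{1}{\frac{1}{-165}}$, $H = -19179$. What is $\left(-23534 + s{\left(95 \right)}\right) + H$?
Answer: $-42878$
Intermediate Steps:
$s{\left(q \right)} = -165$ ($s{\left(q \right)} = \frac{1}{- \frac{1}{165}} = -165$)
$\left(-23534 + s{\left(95 \right)}\right) + H = \left(-23534 - 165\right) - 19179 = -23699 - 19179 = -42878$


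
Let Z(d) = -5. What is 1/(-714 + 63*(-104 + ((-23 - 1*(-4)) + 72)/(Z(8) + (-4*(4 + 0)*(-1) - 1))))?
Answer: -10/69321 ≈ -0.00014426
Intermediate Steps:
1/(-714 + 63*(-104 + ((-23 - 1*(-4)) + 72)/(Z(8) + (-4*(4 + 0)*(-1) - 1)))) = 1/(-714 + 63*(-104 + ((-23 - 1*(-4)) + 72)/(-5 + (-4*(4 + 0)*(-1) - 1)))) = 1/(-714 + 63*(-104 + ((-23 + 4) + 72)/(-5 + (-16*(-1) - 1)))) = 1/(-714 + 63*(-104 + (-19 + 72)/(-5 + (-4*(-4) - 1)))) = 1/(-714 + 63*(-104 + 53/(-5 + (16 - 1)))) = 1/(-714 + 63*(-104 + 53/(-5 + 15))) = 1/(-714 + 63*(-104 + 53/10)) = 1/(-714 + 63*(-987/10)) = 1/(-714 - 62181/10) = 1/(-69321/10) = -10/69321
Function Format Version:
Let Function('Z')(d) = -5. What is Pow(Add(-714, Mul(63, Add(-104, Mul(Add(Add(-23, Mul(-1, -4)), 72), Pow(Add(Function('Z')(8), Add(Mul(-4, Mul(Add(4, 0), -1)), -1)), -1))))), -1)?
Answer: Rational(-10, 69321) ≈ -0.00014426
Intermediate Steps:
Pow(Add(-714, Mul(63, Add(-104, Mul(Add(Add(-23, Mul(-1, -4)), 72), Pow(Add(Function('Z')(8), Add(Mul(-4, Mul(Add(4, 0), -1)), -1)), -1))))), -1) = Pow(Add(-714, Mul(63, Add(-104, Mul(Add(Add(-23, Mul(-1, -4)), 72), Pow(Add(-5, Add(Mul(-4, Mul(Add(4, 0), -1)), -1)), -1))))), -1) = Pow(Add(-714, Mul(63, Add(-104, Mul(Add(Add(-23, 4), 72), Pow(Add(-5, Add(Mul(-4, Mul(4, -1)), -1)), -1))))), -1) = Pow(Add(-714, Mul(63, Add(-104, Mul(Add(-19, 72), Pow(Add(-5, Add(Mul(-4, -4), -1)), -1))))), -1) = Pow(Add(-714, Mul(63, Add(-104, Mul(53, Pow(Add(-5, Add(16, -1)), -1))))), -1) = Pow(Add(-714, Mul(63, Add(-104, Mul(53, Pow(Add(-5, 15), -1))))), -1) = Pow(Add(-714, Mul(63, Add(-104, Mul(53, Pow(10, -1))))), -1) = Pow(Add(-714, Mul(63, Add(-104, Mul(53, Rational(1, 10))))), -1) = Pow(Add(-714, Mul(63, Add(-104, Rational(53, 10)))), -1) = Pow(Add(-714, Mul(63, Rational(-987, 10))), -1) = Pow(Add(-714, Rational(-62181, 10)), -1) = Pow(Rational(-69321, 10), -1) = Rational(-10, 69321)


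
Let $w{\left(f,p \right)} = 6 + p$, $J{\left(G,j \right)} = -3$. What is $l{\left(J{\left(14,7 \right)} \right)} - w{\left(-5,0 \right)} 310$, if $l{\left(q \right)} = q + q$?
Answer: $-1866$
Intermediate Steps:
$l{\left(q \right)} = 2 q$
$l{\left(J{\left(14,7 \right)} \right)} - w{\left(-5,0 \right)} 310 = 2 \left(-3\right) - \left(6 + 0\right) 310 = -6 - 6 \cdot 310 = -6 - 1860 = -1866$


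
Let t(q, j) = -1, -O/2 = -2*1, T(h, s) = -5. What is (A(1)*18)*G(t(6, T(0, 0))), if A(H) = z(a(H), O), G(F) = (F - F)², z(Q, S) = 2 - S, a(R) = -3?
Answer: 0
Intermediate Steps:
O = 4 (O = -(-4) = -2*(-2) = 4)
G(F) = 0 (G(F) = 0² = 0)
A(H) = -2 (A(H) = 2 - 1*4 = 2 - 4 = -2)
(A(1)*18)*G(t(6, T(0, 0))) = -2*18*0 = -36*0 = 0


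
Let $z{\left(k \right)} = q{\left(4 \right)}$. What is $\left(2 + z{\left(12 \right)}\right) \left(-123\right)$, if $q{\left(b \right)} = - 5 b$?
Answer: $2214$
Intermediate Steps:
$z{\left(k \right)} = -20$ ($z{\left(k \right)} = \left(-5\right) 4 = -20$)
$\left(2 + z{\left(12 \right)}\right) \left(-123\right) = \left(2 - 20\right) \left(-123\right) = \left(-18\right) \left(-123\right) = 2214$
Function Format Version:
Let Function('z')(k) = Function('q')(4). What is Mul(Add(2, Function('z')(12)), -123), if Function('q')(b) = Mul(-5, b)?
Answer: 2214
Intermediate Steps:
Function('z')(k) = -20 (Function('z')(k) = Mul(-5, 4) = -20)
Mul(Add(2, Function('z')(12)), -123) = Mul(Add(2, -20), -123) = Mul(-18, -123) = 2214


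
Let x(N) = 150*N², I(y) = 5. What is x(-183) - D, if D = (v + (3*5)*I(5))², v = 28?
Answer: 5012741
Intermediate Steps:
D = 10609 (D = (28 + (3*5)*5)² = (28 + 15*5)² = (28 + 75)² = 103² = 10609)
x(-183) - D = 150*(-183)² - 1*10609 = 150*33489 - 10609 = 5023350 - 10609 = 5012741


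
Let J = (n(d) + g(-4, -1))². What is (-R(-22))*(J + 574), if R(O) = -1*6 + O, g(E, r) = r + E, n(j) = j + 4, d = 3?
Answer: 16184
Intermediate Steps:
n(j) = 4 + j
g(E, r) = E + r
J = 4 (J = ((4 + 3) + (-4 - 1))² = (7 - 5)² = 2² = 4)
R(O) = -6 + O
(-R(-22))*(J + 574) = (-(-6 - 22))*(4 + 574) = -1*(-28)*578 = 28*578 = 16184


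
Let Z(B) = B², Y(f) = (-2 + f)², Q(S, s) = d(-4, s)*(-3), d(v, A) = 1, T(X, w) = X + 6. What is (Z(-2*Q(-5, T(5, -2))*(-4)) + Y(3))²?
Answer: 332929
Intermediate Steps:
T(X, w) = 6 + X
Q(S, s) = -3 (Q(S, s) = 1*(-3) = -3)
(Z(-2*Q(-5, T(5, -2))*(-4)) + Y(3))² = ((-2*(-3)*(-4))² + (-2 + 3)²)² = ((6*(-4))² + 1²)² = ((-24)² + 1)² = (576 + 1)² = 577² = 332929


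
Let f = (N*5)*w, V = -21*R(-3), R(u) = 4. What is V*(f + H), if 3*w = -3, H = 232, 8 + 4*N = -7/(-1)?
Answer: -19593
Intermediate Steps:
V = -84 (V = -21*4 = -84)
N = -1/4 (N = -2 + (-7/(-1))/4 = -2 + (-7*(-1))/4 = -2 + (1/4)*7 = -2 + 7/4 = -1/4 ≈ -0.25000)
w = -1 (w = (1/3)*(-3) = -1)
f = 5/4 (f = -1/4*5*(-1) = -5/4*(-1) = 5/4 ≈ 1.2500)
V*(f + H) = -84*(5/4 + 232) = -84*933/4 = -19593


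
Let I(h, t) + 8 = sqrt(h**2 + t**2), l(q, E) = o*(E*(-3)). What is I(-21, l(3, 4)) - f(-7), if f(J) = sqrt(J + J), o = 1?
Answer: -8 + 3*sqrt(65) - I*sqrt(14) ≈ 16.187 - 3.7417*I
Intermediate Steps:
l(q, E) = -3*E (l(q, E) = 1*(E*(-3)) = 1*(-3*E) = -3*E)
f(J) = sqrt(2)*sqrt(J) (f(J) = sqrt(2*J) = sqrt(2)*sqrt(J))
I(h, t) = -8 + sqrt(h**2 + t**2)
I(-21, l(3, 4)) - f(-7) = (-8 + sqrt((-21)**2 + (-3*4)**2)) - sqrt(2)*sqrt(-7) = (-8 + sqrt(441 + (-12)**2)) - sqrt(2)*I*sqrt(7) = (-8 + sqrt(441 + 144)) - I*sqrt(14) = (-8 + sqrt(585)) - I*sqrt(14) = (-8 + 3*sqrt(65)) - I*sqrt(14) = -8 + 3*sqrt(65) - I*sqrt(14)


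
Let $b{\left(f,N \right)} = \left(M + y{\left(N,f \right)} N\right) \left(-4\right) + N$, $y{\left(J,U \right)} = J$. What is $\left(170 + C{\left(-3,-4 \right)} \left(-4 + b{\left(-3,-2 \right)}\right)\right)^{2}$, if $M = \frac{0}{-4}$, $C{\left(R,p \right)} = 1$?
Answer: $21904$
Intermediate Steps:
$M = 0$ ($M = 0 \left(- \frac{1}{4}\right) = 0$)
$b{\left(f,N \right)} = N - 4 N^{2}$ ($b{\left(f,N \right)} = \left(0 + N N\right) \left(-4\right) + N = \left(0 + N^{2}\right) \left(-4\right) + N = N^{2} \left(-4\right) + N = - 4 N^{2} + N = N - 4 N^{2}$)
$\left(170 + C{\left(-3,-4 \right)} \left(-4 + b{\left(-3,-2 \right)}\right)\right)^{2} = \left(170 + 1 \left(-4 - 2 \left(1 - -8\right)\right)\right)^{2} = \left(170 + 1 \left(-4 - 2 \left(1 + 8\right)\right)\right)^{2} = \left(170 + 1 \left(-4 - 18\right)\right)^{2} = \left(170 + 1 \left(-22\right)\right)^{2} = \left(170 - 22\right)^{2} = 148^{2} = 21904$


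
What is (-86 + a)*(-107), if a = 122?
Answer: -3852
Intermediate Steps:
(-86 + a)*(-107) = (-86 + 122)*(-107) = 36*(-107) = -3852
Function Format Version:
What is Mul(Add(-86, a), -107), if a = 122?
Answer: -3852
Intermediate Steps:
Mul(Add(-86, a), -107) = Mul(Add(-86, 122), -107) = Mul(36, -107) = -3852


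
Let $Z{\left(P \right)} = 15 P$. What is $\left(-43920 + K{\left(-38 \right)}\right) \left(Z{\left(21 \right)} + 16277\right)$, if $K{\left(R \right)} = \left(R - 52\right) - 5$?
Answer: $-730296880$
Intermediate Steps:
$K{\left(R \right)} = -57 + R$ ($K{\left(R \right)} = \left(-52 + R\right) - 5 = -57 + R$)
$\left(-43920 + K{\left(-38 \right)}\right) \left(Z{\left(21 \right)} + 16277\right) = \left(-43920 - 95\right) \left(15 \cdot 21 + 16277\right) = \left(-43920 - 95\right) \left(315 + 16277\right) = \left(-44015\right) 16592 = -730296880$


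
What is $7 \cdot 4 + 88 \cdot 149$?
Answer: $13140$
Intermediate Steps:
$7 \cdot 4 + 88 \cdot 149 = 28 + 13112 = 13140$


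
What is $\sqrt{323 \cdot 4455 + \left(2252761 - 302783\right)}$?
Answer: $\sqrt{3388943} \approx 1840.9$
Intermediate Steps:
$\sqrt{323 \cdot 4455 + \left(2252761 - 302783\right)} = \sqrt{1438965 + 1949978} = \sqrt{3388943}$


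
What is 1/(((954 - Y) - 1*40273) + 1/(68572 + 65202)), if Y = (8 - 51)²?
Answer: -133774/5507208031 ≈ -2.4291e-5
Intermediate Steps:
Y = 1849 (Y = (-43)² = 1849)
1/(((954 - Y) - 1*40273) + 1/(68572 + 65202)) = 1/(((954 - 1*1849) - 1*40273) + 1/(68572 + 65202)) = 1/(((954 - 1849) - 40273) + 1/133774) = 1/((-895 - 40273) + 1/133774) = 1/(-41168 + 1/133774) = 1/(-5507208031/133774) = -133774/5507208031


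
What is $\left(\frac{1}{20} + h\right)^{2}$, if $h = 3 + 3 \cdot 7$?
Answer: $\frac{231361}{400} \approx 578.4$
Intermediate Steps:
$h = 24$ ($h = 3 + 21 = 24$)
$\left(\frac{1}{20} + h\right)^{2} = \left(\frac{1}{20} + 24\right)^{2} = \left(\frac{481}{20}\right)^{2} = \frac{231361}{400}$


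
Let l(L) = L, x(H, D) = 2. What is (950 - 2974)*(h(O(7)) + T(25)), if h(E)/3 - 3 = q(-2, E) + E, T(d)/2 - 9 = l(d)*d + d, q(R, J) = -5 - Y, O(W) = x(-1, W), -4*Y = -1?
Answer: -2666114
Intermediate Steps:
Y = 1/4 (Y = -1/4*(-1) = 1/4 ≈ 0.25000)
O(W) = 2
q(R, J) = -21/4 (q(R, J) = -5 - 1*1/4 = -5 - 1/4 = -21/4)
T(d) = 18 + 2*d + 2*d**2 (T(d) = 18 + 2*(d*d + d) = 18 + 2*(d**2 + d) = 18 + 2*(d + d**2) = 18 + (2*d + 2*d**2) = 18 + 2*d + 2*d**2)
h(E) = -27/4 + 3*E (h(E) = 9 + 3*(-21/4 + E) = 9 + (-63/4 + 3*E) = -27/4 + 3*E)
(950 - 2974)*(h(O(7)) + T(25)) = (950 - 2974)*((-27/4 + 3*2) + (18 + 2*25 + 2*25**2)) = -2024*((-27/4 + 6) + (18 + 50 + 2*625)) = -2024*(-3/4 + (18 + 50 + 1250)) = -2024*(-3/4 + 1318) = -2024*5269/4 = -2666114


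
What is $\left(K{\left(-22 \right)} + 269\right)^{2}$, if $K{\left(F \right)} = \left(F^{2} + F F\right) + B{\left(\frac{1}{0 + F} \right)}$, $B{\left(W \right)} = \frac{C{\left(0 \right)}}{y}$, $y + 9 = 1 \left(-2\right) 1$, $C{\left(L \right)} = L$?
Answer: $1530169$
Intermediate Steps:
$y = -11$ ($y = -9 + 1 \left(-2\right) 1 = -9 - 2 = -11$)
$B{\left(W \right)} = 0$ ($B{\left(W \right)} = \frac{0}{-11} = 0 \left(- \frac{1}{11}\right) = 0$)
$K{\left(F \right)} = 2 F^{2}$ ($K{\left(F \right)} = \left(F^{2} + F F\right) + 0 = \left(F^{2} + F^{2}\right) + 0 = 2 F^{2} + 0 = 2 F^{2}$)
$\left(K{\left(-22 \right)} + 269\right)^{2} = \left(2 \left(-22\right)^{2} + 269\right)^{2} = \left(2 \cdot 484 + 269\right)^{2} = \left(968 + 269\right)^{2} = 1237^{2} = 1530169$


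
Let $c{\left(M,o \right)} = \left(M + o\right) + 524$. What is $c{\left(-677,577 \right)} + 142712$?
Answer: $143136$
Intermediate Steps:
$c{\left(M,o \right)} = 524 + M + o$
$c{\left(-677,577 \right)} + 142712 = \left(524 - 677 + 577\right) + 142712 = 424 + 142712 = 143136$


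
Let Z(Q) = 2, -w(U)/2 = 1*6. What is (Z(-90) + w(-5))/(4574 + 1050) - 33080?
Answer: -93020965/2812 ≈ -33080.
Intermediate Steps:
w(U) = -12 (w(U) = -2*6 = -12)
(Z(-90) + w(-5))/(4574 + 1050) - 33080 = (2 - 12)/(4574 + 1050) - 33080 = -10/5624 - 33080 = -10*1/5624 - 33080 = -5/2812 - 33080 = -93020965/2812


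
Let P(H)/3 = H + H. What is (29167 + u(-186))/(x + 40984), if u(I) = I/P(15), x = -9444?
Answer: 218737/236550 ≈ 0.92470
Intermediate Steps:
P(H) = 6*H (P(H) = 3*(H + H) = 3*(2*H) = 6*H)
u(I) = I/90 (u(I) = I/((6*15)) = I/90)
(29167 + u(-186))/(x + 40984) = (29167 + (1/90)*(-186))/(-9444 + 40984) = (29167 - 31/15)/31540 = (437474/15)*(1/31540) = 218737/236550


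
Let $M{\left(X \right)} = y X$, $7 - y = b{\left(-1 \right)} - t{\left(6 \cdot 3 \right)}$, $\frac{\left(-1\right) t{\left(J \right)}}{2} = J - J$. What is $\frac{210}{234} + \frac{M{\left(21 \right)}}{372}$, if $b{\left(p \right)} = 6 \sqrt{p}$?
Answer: $\frac{6251}{4836} - \frac{21 i}{62} \approx 1.2926 - 0.33871 i$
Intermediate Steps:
$t{\left(J \right)} = 0$ ($t{\left(J \right)} = - 2 \left(J - J\right) = \left(-2\right) 0 = 0$)
$y = 7 - 6 i$ ($y = 7 - \left(6 \sqrt{-1} - 0\right) = 7 - \left(6 i + 0\right) = 7 - 6 i \approx 7.0 - 6.0 i$)
$M{\left(X \right)} = X \left(7 - 6 i\right)$ ($M{\left(X \right)} = \left(7 - 6 i\right) X = X \left(7 - 6 i\right)$)
$\frac{210}{234} + \frac{M{\left(21 \right)}}{372} = \frac{210}{234} + \frac{21 \left(7 - 6 i\right)}{372} = 210 \cdot \frac{1}{234} + \left(147 - 126 i\right) \frac{1}{372} = \frac{35}{39} + \left(\frac{49}{124} - \frac{21 i}{62}\right) = \frac{6251}{4836} - \frac{21 i}{62}$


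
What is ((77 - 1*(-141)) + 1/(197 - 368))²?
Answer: 1389574729/29241 ≈ 47521.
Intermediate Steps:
((77 - 1*(-141)) + 1/(197 - 368))² = ((77 + 141) + 1/(-171))² = (218 - 1/171)² = (37277/171)² = 1389574729/29241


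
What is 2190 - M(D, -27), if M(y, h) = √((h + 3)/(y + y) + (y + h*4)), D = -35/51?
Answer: 2190 - I*√290585505/1785 ≈ 2190.0 - 9.5499*I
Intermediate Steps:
D = -35/51 (D = -35*1/51 = -35/51 ≈ -0.68627)
M(y, h) = √(y + 4*h + (3 + h)/(2*y)) (M(y, h) = √((3 + h)/((2*y)) + (y + 4*h)) = √((3 + h)*(1/(2*y)) + (y + 4*h)) = √((3 + h)/(2*y) + (y + 4*h)) = √(y + 4*h + (3 + h)/(2*y)))
2190 - M(D, -27) = 2190 - √2*√((3 - 27 + 2*(-35/51)*(-35/51 + 4*(-27)))/(-35/51))/2 = 2190 - √2*√(-51*(3 - 27 + 2*(-35/51)*(-35/51 - 108))/35)/2 = 2190 - √2*√(-51*(3 - 27 + 2*(-35/51)*(-5543/51))/35)/2 = 2190 - √2*√(-51*(3 - 27 + 388010/2601)/35)/2 = 2190 - √2*√(-51/35*325586/2601)/2 = 2190 - √2*√(-325586/1785)/2 = 2190 - √2*I*√581171010/1785/2 = 2190 - I*√290585505/1785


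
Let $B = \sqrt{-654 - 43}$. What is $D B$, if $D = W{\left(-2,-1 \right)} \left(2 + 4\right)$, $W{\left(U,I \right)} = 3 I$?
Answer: $- 18 i \sqrt{697} \approx - 475.21 i$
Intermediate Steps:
$D = -18$ ($D = 3 \left(-1\right) \left(2 + 4\right) = \left(-3\right) 6 = -18$)
$B = i \sqrt{697}$ ($B = \sqrt{-697} = i \sqrt{697} \approx 26.401 i$)
$D B = - 18 i \sqrt{697}$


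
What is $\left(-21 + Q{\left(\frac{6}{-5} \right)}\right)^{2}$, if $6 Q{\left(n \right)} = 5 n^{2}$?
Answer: $\frac{9801}{25} \approx 392.04$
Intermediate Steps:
$Q{\left(n \right)} = \frac{5 n^{2}}{6}$
$\left(-21 + Q{\left(\frac{6}{-5} \right)}\right)^{2} = \left(-21 + \frac{5 \left(\frac{6}{-5}\right)^{2}}{6}\right)^{2} = \left(-21 + \frac{5 \left(6 \left(- \frac{1}{5}\right)\right)^{2}}{6}\right)^{2} = \left(-21 + \frac{5 \left(- \frac{6}{5}\right)^{2}}{6}\right)^{2} = \left(-21 + \frac{5}{6} \cdot \frac{36}{25}\right)^{2} = \left(-21 + \frac{6}{5}\right)^{2} = \left(- \frac{99}{5}\right)^{2} = \frac{9801}{25}$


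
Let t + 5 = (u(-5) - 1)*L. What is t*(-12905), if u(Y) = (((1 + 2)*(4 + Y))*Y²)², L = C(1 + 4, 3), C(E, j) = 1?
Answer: -72513195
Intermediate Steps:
L = 1
u(Y) = Y⁴*(12 + 3*Y)² (u(Y) = ((3*(4 + Y))*Y²)² = ((12 + 3*Y)*Y²)² = (Y²*(12 + 3*Y))² = Y⁴*(12 + 3*Y)²)
t = 5619 (t = -5 + (9*(-5)⁴*(4 - 5)² - 1)*1 = -5 + (9*625*(-1)² - 1)*1 = -5 + (9*625*1 - 1)*1 = -5 + (5625 - 1)*1 = -5 + 5624*1 = -5 + 5624 = 5619)
t*(-12905) = 5619*(-12905) = -72513195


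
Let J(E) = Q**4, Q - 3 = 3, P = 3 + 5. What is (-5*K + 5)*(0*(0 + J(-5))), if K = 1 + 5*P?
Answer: 0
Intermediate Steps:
P = 8
Q = 6 (Q = 3 + 3 = 6)
K = 41 (K = 1 + 5*8 = 1 + 40 = 41)
J(E) = 1296 (J(E) = 6**4 = 1296)
(-5*K + 5)*(0*(0 + J(-5))) = (-5*41 + 5)*(0*(0 + 1296)) = (-205 + 5)*(0*1296) = -200*0 = 0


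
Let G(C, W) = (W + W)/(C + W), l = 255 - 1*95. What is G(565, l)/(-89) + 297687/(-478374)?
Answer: -99288889/158292730 ≈ -0.62725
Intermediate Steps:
l = 160 (l = 255 - 95 = 160)
G(C, W) = 2*W/(C + W) (G(C, W) = (2*W)/(C + W) = 2*W/(C + W))
G(565, l)/(-89) + 297687/(-478374) = (2*160/(565 + 160))/(-89) + 297687/(-478374) = (2*160/725)*(-1/89) + 297687*(-1/478374) = (2*160*(1/725))*(-1/89) - 7633/12266 = (64/145)*(-1/89) - 7633/12266 = -64/12905 - 7633/12266 = -99288889/158292730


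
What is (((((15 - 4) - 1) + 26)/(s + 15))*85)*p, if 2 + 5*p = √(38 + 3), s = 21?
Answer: -34 + 17*√41 ≈ 74.853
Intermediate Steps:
p = -⅖ + √41/5 (p = -⅖ + √(38 + 3)/5 = -⅖ + √41/5 ≈ 0.88062)
(((((15 - 4) - 1) + 26)/(s + 15))*85)*p = (((((15 - 4) - 1) + 26)/(21 + 15))*85)*(-⅖ + √41/5) = ((((11 - 1) + 26)/36)*85)*(-⅖ + √41/5) = (((10 + 26)*(1/36))*85)*(-⅖ + √41/5) = ((36*(1/36))*85)*(-⅖ + √41/5) = (1*85)*(-⅖ + √41/5) = 85*(-⅖ + √41/5) = -34 + 17*√41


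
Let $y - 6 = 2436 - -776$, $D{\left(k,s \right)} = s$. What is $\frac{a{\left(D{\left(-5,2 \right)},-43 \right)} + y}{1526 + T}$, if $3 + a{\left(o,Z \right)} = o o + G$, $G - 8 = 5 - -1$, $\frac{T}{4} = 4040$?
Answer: $\frac{3233}{17686} \approx 0.1828$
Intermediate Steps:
$T = 16160$ ($T = 4 \cdot 4040 = 16160$)
$G = 14$ ($G = 8 + \left(5 - -1\right) = 8 + \left(5 + 1\right) = 8 + 6 = 14$)
$y = 3218$ ($y = 6 + \left(2436 - -776\right) = 6 + \left(2436 + 776\right) = 6 + 3212 = 3218$)
$a{\left(o,Z \right)} = 11 + o^{2}$ ($a{\left(o,Z \right)} = -3 + \left(o o + 14\right) = -3 + \left(o^{2} + 14\right) = -3 + \left(14 + o^{2}\right) = 11 + o^{2}$)
$\frac{a{\left(D{\left(-5,2 \right)},-43 \right)} + y}{1526 + T} = \frac{\left(11 + 2^{2}\right) + 3218}{1526 + 16160} = \frac{\left(11 + 4\right) + 3218}{17686} = \left(15 + 3218\right) \frac{1}{17686} = 3233 \cdot \frac{1}{17686} = \frac{3233}{17686}$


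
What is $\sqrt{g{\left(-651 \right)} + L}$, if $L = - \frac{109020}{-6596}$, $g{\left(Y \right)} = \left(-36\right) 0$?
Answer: $\frac{\sqrt{44943495}}{1649} \approx 4.0655$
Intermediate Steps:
$g{\left(Y \right)} = 0$
$L = \frac{27255}{1649}$ ($L = \left(-109020\right) \left(- \frac{1}{6596}\right) = \frac{27255}{1649} \approx 16.528$)
$\sqrt{g{\left(-651 \right)} + L} = \sqrt{0 + \frac{27255}{1649}} = \sqrt{\frac{27255}{1649}} = \frac{\sqrt{44943495}}{1649}$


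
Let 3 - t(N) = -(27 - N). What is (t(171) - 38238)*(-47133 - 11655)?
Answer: 2256224652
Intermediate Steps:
t(N) = 30 - N (t(N) = 3 - (-1)*(27 - N) = 3 - (-27 + N) = 3 + (27 - N) = 30 - N)
(t(171) - 38238)*(-47133 - 11655) = ((30 - 1*171) - 38238)*(-47133 - 11655) = ((30 - 171) - 38238)*(-58788) = (-141 - 38238)*(-58788) = -38379*(-58788) = 2256224652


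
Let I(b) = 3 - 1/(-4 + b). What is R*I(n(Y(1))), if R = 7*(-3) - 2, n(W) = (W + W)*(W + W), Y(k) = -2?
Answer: -805/12 ≈ -67.083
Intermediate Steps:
n(W) = 4*W² (n(W) = (2*W)*(2*W) = 4*W²)
R = -23 (R = -21 - 2 = -23)
R*I(n(Y(1))) = -23*(-13 + 3*(4*(-2)²))/(-4 + 4*(-2)²) = -23*(-13 + 3*(4*4))/(-4 + 4*4) = -23*(-13 + 3*16)/(-4 + 16) = -23*(-13 + 48)/12 = -23*35/12 = -805/12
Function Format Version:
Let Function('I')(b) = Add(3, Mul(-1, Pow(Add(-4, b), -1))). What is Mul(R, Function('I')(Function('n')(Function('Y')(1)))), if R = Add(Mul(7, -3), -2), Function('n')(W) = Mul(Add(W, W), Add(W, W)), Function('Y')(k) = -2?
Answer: Rational(-805, 12) ≈ -67.083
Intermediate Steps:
Function('n')(W) = Mul(4, Pow(W, 2)) (Function('n')(W) = Mul(Mul(2, W), Mul(2, W)) = Mul(4, Pow(W, 2)))
R = -23 (R = Add(-21, -2) = -23)
Mul(R, Function('I')(Function('n')(Function('Y')(1)))) = Mul(-23, Mul(Pow(Add(-4, Mul(4, Pow(-2, 2))), -1), Add(-13, Mul(3, Mul(4, Pow(-2, 2)))))) = Mul(-23, Mul(Pow(Add(-4, Mul(4, 4)), -1), Add(-13, Mul(3, Mul(4, 4))))) = Mul(-23, Mul(Pow(Add(-4, 16), -1), Add(-13, Mul(3, 16)))) = Mul(-23, Mul(Pow(12, -1), Add(-13, 48))) = Mul(-23, Mul(Rational(1, 12), 35)) = Mul(-23, Rational(35, 12)) = Rational(-805, 12)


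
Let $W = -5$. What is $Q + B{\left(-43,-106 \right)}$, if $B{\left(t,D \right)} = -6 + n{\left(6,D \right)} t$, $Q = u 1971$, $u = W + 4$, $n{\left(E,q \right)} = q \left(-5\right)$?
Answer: $-24767$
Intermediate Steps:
$n{\left(E,q \right)} = - 5 q$
$u = -1$ ($u = -5 + 4 = -1$)
$Q = -1971$ ($Q = \left(-1\right) 1971 = -1971$)
$B{\left(t,D \right)} = -6 - 5 D t$ ($B{\left(t,D \right)} = -6 + - 5 D t = -6 - 5 D t$)
$Q + B{\left(-43,-106 \right)} = -1971 - \left(6 - -22790\right) = -1971 - 22796 = -24767$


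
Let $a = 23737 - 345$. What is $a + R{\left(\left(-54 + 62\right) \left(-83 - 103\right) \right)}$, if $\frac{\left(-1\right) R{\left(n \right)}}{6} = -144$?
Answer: $24256$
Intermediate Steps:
$R{\left(n \right)} = 864$ ($R{\left(n \right)} = \left(-6\right) \left(-144\right) = 864$)
$a = 23392$ ($a = 23737 - 345 = 23392$)
$a + R{\left(\left(-54 + 62\right) \left(-83 - 103\right) \right)} = 23392 + 864 = 24256$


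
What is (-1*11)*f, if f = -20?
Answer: 220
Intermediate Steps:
(-1*11)*f = -1*11*(-20) = -11*(-20) = 220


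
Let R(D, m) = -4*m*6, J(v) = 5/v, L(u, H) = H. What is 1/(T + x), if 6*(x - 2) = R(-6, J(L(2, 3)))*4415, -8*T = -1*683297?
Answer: 24/1343539 ≈ 1.7863e-5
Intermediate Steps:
R(D, m) = -24*m
T = 683297/8 (T = -(-1)*683297/8 = -1/8*(-683297) = 683297/8 ≈ 85412.)
x = -88294/3 (x = 2 + (-120/3*4415)/6 = 2 + (-24*5/3*4415)/6 = 2 + (-40*4415)/6 = 2 + (1/6)*(-176600) = 2 - 88300/3 = -88294/3 ≈ -29431.)
1/(T + x) = 1/(683297/8 - 88294/3) = 1/(1343539/24) = 24/1343539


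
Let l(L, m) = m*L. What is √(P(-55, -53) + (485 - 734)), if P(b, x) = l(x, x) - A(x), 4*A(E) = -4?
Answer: √2561 ≈ 50.606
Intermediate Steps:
A(E) = -1 (A(E) = (¼)*(-4) = -1)
l(L, m) = L*m
P(b, x) = 1 + x² (P(b, x) = x*x - 1*(-1) = x² + 1 = 1 + x²)
√(P(-55, -53) + (485 - 734)) = √((1 + (-53)²) + (485 - 734)) = √((1 + 2809) - 249) = √(2810 - 249) = √2561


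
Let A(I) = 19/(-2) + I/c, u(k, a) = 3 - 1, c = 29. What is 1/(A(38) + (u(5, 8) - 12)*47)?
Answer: -58/27735 ≈ -0.0020912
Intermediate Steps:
u(k, a) = 2
A(I) = -19/2 + I/29 (A(I) = 19/(-2) + I/29 = 19*(-1/2) + I*(1/29) = -19/2 + I/29)
1/(A(38) + (u(5, 8) - 12)*47) = 1/((-19/2 + (1/29)*38) + (2 - 12)*47) = 1/((-19/2 + 38/29) - 10*47) = 1/(-475/58 - 470) = 1/(-27735/58) = -58/27735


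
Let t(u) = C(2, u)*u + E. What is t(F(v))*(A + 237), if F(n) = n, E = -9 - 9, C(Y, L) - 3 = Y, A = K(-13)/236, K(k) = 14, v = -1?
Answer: -643379/118 ≈ -5452.4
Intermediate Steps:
A = 7/118 (A = 14/236 = 14*(1/236) = 7/118 ≈ 0.059322)
C(Y, L) = 3 + Y
E = -18
t(u) = -18 + 5*u (t(u) = (3 + 2)*u - 18 = 5*u - 18 = -18 + 5*u)
t(F(v))*(A + 237) = (-18 + 5*(-1))*(7/118 + 237) = (-18 - 5)*(27973/118) = -23*27973/118 = -643379/118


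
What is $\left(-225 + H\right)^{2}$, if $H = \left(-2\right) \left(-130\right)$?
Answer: $1225$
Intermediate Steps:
$H = 260$
$\left(-225 + H\right)^{2} = \left(-225 + 260\right)^{2} = 35^{2} = 1225$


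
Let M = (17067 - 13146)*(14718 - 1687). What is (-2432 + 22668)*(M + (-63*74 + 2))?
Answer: 1033855034276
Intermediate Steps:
M = 51094551 (M = 3921*13031 = 51094551)
(-2432 + 22668)*(M + (-63*74 + 2)) = (-2432 + 22668)*(51094551 + (-63*74 + 2)) = 20236*(51094551 + (-4662 + 2)) = 20236*(51094551 - 4660) = 20236*51089891 = 1033855034276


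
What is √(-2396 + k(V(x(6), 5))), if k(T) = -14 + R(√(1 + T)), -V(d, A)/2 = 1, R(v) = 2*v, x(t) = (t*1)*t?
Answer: √(-2410 + 2*I) ≈ 0.0204 + 49.092*I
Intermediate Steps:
x(t) = t² (x(t) = t*t = t²)
V(d, A) = -2 (V(d, A) = -2*1 = -2)
k(T) = -14 + 2*√(1 + T)
√(-2396 + k(V(x(6), 5))) = √(-2396 + (-14 + 2*√(1 - 2))) = √(-2396 + (-14 + 2*√(-1))) = √(-2396 + (-14 + 2*I)) = √(-2410 + 2*I)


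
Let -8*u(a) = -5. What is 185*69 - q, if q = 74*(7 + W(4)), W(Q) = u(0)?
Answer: 48803/4 ≈ 12201.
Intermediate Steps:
u(a) = 5/8 (u(a) = -1/8*(-5) = 5/8)
W(Q) = 5/8
q = 2257/4 (q = 74*(7 + 5/8) = 74*(61/8) = 2257/4 ≈ 564.25)
185*69 - q = 185*69 - 1*2257/4 = 12765 - 2257/4 = 48803/4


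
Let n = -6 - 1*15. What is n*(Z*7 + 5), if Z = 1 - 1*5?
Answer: 483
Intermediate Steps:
Z = -4 (Z = 1 - 5 = -4)
n = -21 (n = -6 - 15 = -21)
n*(Z*7 + 5) = -21*(-4*7 + 5) = -21*(-28 + 5) = -21*(-23) = 483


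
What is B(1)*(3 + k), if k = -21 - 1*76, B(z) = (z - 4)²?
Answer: -846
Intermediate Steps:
B(z) = (-4 + z)²
k = -97 (k = -21 - 76 = -97)
B(1)*(3 + k) = (-4 + 1)²*(3 - 97) = (-3)²*(-94) = 9*(-94) = -846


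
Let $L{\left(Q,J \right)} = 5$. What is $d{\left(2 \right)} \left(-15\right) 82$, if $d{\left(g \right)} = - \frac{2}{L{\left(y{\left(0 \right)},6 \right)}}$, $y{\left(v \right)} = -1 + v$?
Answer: $492$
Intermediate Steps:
$d{\left(g \right)} = - \frac{2}{5}$
$d{\left(2 \right)} \left(-15\right) 82 = \left(- \frac{2}{5}\right) \left(-15\right) 82 = 6 \cdot 82 = 492$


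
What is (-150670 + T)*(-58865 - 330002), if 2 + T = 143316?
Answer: 2860505652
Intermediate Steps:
T = 143314 (T = -2 + 143316 = 143314)
(-150670 + T)*(-58865 - 330002) = (-150670 + 143314)*(-58865 - 330002) = -7356*(-388867) = 2860505652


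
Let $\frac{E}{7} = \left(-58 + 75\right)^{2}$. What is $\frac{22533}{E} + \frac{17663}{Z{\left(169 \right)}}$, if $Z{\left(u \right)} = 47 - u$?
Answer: $- \frac{4711889}{35258} \approx -133.64$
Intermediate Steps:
$E = 2023$ ($E = 7 \left(-58 + 75\right)^{2} = 7 \cdot 17^{2} = 7 \cdot 289 = 2023$)
$\frac{22533}{E} + \frac{17663}{Z{\left(169 \right)}} = \frac{22533}{2023} + \frac{17663}{47 - 169} = 22533 \cdot \frac{1}{2023} + \frac{17663}{47 - 169} = \frac{3219}{289} + \frac{17663}{-122} = \frac{3219}{289} + 17663 \left(- \frac{1}{122}\right) = \frac{3219}{289} - \frac{17663}{122} = - \frac{4711889}{35258}$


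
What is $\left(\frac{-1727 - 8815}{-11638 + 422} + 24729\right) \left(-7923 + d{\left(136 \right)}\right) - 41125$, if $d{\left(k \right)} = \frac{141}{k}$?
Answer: $- \frac{149449323564661}{762688} \approx -1.9595 \cdot 10^{8}$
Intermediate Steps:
$\left(\frac{-1727 - 8815}{-11638 + 422} + 24729\right) \left(-7923 + d{\left(136 \right)}\right) - 41125 = \left(\frac{-1727 - 8815}{-11638 + 422} + 24729\right) \left(-7923 + \frac{141}{136}\right) - 41125 = \left(- \frac{10542}{-11216} + 24729\right) \left(-7923 + 141 \cdot \frac{1}{136}\right) - 41125 = \left(\left(-10542\right) \left(- \frac{1}{11216}\right) + 24729\right) \left(-7923 + \frac{141}{136}\right) - 41125 = \left(\frac{5271}{5608} + 24729\right) \left(- \frac{1077387}{136}\right) - 41125 = \frac{138685503}{5608} \left(- \frac{1077387}{136}\right) - 41125 = - \frac{149417958020661}{762688} - 41125 = - \frac{149449323564661}{762688}$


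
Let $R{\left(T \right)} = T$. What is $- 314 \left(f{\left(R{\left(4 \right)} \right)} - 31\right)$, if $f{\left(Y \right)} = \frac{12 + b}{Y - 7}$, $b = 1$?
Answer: $\frac{33284}{3} \approx 11095.0$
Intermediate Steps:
$f{\left(Y \right)} = \frac{13}{-7 + Y}$ ($f{\left(Y \right)} = \frac{12 + 1}{Y - 7} = \frac{13}{-7 + Y}$)
$- 314 \left(f{\left(R{\left(4 \right)} \right)} - 31\right) = - 314 \left(\frac{13}{-7 + 4} - 31\right) = - 314 \left(\frac{13}{-3} - 31\right) = - 314 \left(13 \left(- \frac{1}{3}\right) - 31\right) = - 314 \left(- \frac{13}{3} - 31\right) = \left(-314\right) \left(- \frac{106}{3}\right) = \frac{33284}{3}$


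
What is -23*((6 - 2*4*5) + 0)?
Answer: 782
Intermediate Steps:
-23*((6 - 2*4*5) + 0) = -23*((6 - 8*5) + 0) = -23*((6 - 1*40) + 0) = -23*((6 - 40) + 0) = -23*(-34 + 0) = -23*(-34) = 782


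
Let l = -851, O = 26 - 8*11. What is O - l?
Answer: 789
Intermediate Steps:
O = -62 (O = 26 - 88 = -62)
O - l = -62 - 1*(-851) = -62 + 851 = 789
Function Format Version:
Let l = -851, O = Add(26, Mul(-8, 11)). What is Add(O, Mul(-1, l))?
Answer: 789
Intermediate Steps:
O = -62 (O = Add(26, -88) = -62)
Add(O, Mul(-1, l)) = Add(-62, Mul(-1, -851)) = Add(-62, 851) = 789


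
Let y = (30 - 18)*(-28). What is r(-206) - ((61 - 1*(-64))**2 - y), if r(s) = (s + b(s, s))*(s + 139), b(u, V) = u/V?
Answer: -2226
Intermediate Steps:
r(s) = (1 + s)*(139 + s) (r(s) = (s + s/s)*(s + 139) = (s + 1)*(139 + s) = (1 + s)*(139 + s))
y = -336 (y = 12*(-28) = -336)
r(-206) - ((61 - 1*(-64))**2 - y) = (139 + (-206)**2 + 140*(-206)) - ((61 - 1*(-64))**2 - 1*(-336)) = (139 + 42436 - 28840) - ((61 + 64)**2 + 336) = 13735 - (125**2 + 336) = 13735 - (15625 + 336) = 13735 - 1*15961 = 13735 - 15961 = -2226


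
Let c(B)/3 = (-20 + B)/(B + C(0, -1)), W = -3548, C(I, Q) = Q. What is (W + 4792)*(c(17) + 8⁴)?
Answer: 20378897/4 ≈ 5.0947e+6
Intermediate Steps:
c(B) = 3*(-20 + B)/(-1 + B) (c(B) = 3*((-20 + B)/(B - 1)) = 3*((-20 + B)/(-1 + B)) = 3*(-20 + B)/(-1 + B))
(W + 4792)*(c(17) + 8⁴) = (-3548 + 4792)*(3*(-20 + 17)/(-1 + 17) + 8⁴) = 1244*(3*(-3)/16 + 4096) = 1244*(3*(1/16)*(-3) + 4096) = 1244*(-9/16 + 4096) = 1244*(65527/16) = 20378897/4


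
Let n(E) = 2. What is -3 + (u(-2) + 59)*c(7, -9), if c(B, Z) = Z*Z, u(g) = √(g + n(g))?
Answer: 4776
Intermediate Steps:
u(g) = √(2 + g) (u(g) = √(g + 2) = √(2 + g))
c(B, Z) = Z²
-3 + (u(-2) + 59)*c(7, -9) = -3 + (√(2 - 2) + 59)*(-9)² = -3 + (√0 + 59)*81 = -3 + (0 + 59)*81 = -3 + 59*81 = -3 + 4779 = 4776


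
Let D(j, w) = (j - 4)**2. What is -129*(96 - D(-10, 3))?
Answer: 12900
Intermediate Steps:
D(j, w) = (-4 + j)**2
-129*(96 - D(-10, 3)) = -129*(96 - (-4 - 10)**2) = -129*(96 - 1*(-14)**2) = -129*(96 - 1*196) = -129*(96 - 196) = -129*(-100) = 12900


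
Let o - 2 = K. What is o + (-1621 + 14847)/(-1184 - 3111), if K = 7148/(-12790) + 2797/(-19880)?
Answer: -38855006577/21841380680 ≈ -1.7790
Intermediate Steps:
K = -17787587/25426520 (K = 7148*(-1/12790) + 2797*(-1/19880) = -3574/6395 - 2797/19880 = -17787587/25426520 ≈ -0.69957)
o = 33065453/25426520 (o = 2 - 17787587/25426520 = 33065453/25426520 ≈ 1.3004)
o + (-1621 + 14847)/(-1184 - 3111) = 33065453/25426520 + (-1621 + 14847)/(-1184 - 3111) = 33065453/25426520 + 13226/(-4295) = 33065453/25426520 + 13226*(-1/4295) = 33065453/25426520 - 13226/4295 = -38855006577/21841380680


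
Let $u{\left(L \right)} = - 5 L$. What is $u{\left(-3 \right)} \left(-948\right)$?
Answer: $-14220$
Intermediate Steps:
$u{\left(-3 \right)} \left(-948\right) = \left(-5\right) \left(-3\right) \left(-948\right) = 15 \left(-948\right) = -14220$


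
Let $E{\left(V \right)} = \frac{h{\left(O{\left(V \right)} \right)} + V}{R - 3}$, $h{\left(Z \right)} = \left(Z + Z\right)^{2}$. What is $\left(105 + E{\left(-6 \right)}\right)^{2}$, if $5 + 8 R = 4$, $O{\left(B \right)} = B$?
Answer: $\frac{2313441}{625} \approx 3701.5$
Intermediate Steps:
$h{\left(Z \right)} = 4 Z^{2}$ ($h{\left(Z \right)} = \left(2 Z\right)^{2} = 4 Z^{2}$)
$R = - \frac{1}{8}$ ($R = - \frac{5}{8} + \frac{1}{8} \cdot 4 = - \frac{5}{8} + \frac{1}{2} = - \frac{1}{8} \approx -0.125$)
$E{\left(V \right)} = - \frac{32 V^{2}}{25} - \frac{8 V}{25}$ ($E{\left(V \right)} = \frac{4 V^{2} + V}{- \frac{1}{8} - 3} = \frac{V + 4 V^{2}}{- \frac{25}{8}} = \left(V + 4 V^{2}\right) \left(- \frac{8}{25}\right) = - \frac{32 V^{2}}{25} - \frac{8 V}{25}$)
$\left(105 + E{\left(-6 \right)}\right)^{2} = \left(105 + \frac{8}{25} \left(-6\right) \left(-1 - -24\right)\right)^{2} = \left(105 + \frac{8}{25} \left(-6\right) \left(-1 + 24\right)\right)^{2} = \left(105 + \frac{8}{25} \left(-6\right) 23\right)^{2} = \left(105 - \frac{1104}{25}\right)^{2} = \left(\frac{1521}{25}\right)^{2} = \frac{2313441}{625}$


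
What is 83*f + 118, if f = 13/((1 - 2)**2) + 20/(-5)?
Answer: 865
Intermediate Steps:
f = 9 (f = 13/((-1)**2) + 20*(-1/5) = 13/1 - 4 = 13*1 - 4 = 13 - 4 = 9)
83*f + 118 = 83*9 + 118 = 747 + 118 = 865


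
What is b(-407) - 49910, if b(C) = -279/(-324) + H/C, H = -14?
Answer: -731268199/14652 ≈ -49909.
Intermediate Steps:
b(C) = 31/36 - 14/C (b(C) = -279/(-324) - 14/C = -279*(-1/324) - 14/C = 31/36 - 14/C)
b(-407) - 49910 = (31/36 - 14/(-407)) - 49910 = (31/36 - 14*(-1/407)) - 49910 = (31/36 + 14/407) - 49910 = 13121/14652 - 49910 = -731268199/14652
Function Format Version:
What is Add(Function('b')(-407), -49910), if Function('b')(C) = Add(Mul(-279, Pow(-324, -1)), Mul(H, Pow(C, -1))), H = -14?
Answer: Rational(-731268199, 14652) ≈ -49909.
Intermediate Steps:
Function('b')(C) = Add(Rational(31, 36), Mul(-14, Pow(C, -1))) (Function('b')(C) = Add(Mul(-279, Pow(-324, -1)), Mul(-14, Pow(C, -1))) = Add(Mul(-279, Rational(-1, 324)), Mul(-14, Pow(C, -1))) = Add(Rational(31, 36), Mul(-14, Pow(C, -1))))
Add(Function('b')(-407), -49910) = Add(Add(Rational(31, 36), Mul(-14, Pow(-407, -1))), -49910) = Add(Add(Rational(31, 36), Mul(-14, Rational(-1, 407))), -49910) = Add(Add(Rational(31, 36), Rational(14, 407)), -49910) = Add(Rational(13121, 14652), -49910) = Rational(-731268199, 14652)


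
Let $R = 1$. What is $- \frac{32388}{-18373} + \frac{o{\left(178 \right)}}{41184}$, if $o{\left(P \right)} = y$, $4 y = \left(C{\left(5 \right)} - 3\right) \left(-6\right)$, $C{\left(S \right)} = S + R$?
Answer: $\frac{296396603}{168149696} \approx 1.7627$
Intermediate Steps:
$C{\left(S \right)} = 1 + S$ ($C{\left(S \right)} = S + 1 = 1 + S$)
$y = - \frac{9}{2}$ ($y = \frac{\left(\left(1 + 5\right) - 3\right) \left(-6\right)}{4} = \frac{\left(6 - 3\right) \left(-6\right)}{4} = \frac{3 \left(-6\right)}{4} = \frac{1}{4} \left(-18\right) = - \frac{9}{2} \approx -4.5$)
$o{\left(P \right)} = - \frac{9}{2}$
$- \frac{32388}{-18373} + \frac{o{\left(178 \right)}}{41184} = - \frac{32388}{-18373} - \frac{9}{2 \cdot 41184} = \left(-32388\right) \left(- \frac{1}{18373}\right) - \frac{1}{9152} = \frac{32388}{18373} - \frac{1}{9152} = \frac{296396603}{168149696}$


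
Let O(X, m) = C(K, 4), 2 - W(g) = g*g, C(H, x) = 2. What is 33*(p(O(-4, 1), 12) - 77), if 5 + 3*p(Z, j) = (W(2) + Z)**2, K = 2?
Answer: -2596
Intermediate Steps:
W(g) = 2 - g**2 (W(g) = 2 - g*g = 2 - g**2)
O(X, m) = 2
p(Z, j) = -5/3 + (-2 + Z)**2/3 (p(Z, j) = -5/3 + ((2 - 1*2**2) + Z)**2/3 = -5/3 + ((2 - 1*4) + Z)**2/3 = -5/3 + ((2 - 4) + Z)**2/3 = -5/3 + (-2 + Z)**2/3)
33*(p(O(-4, 1), 12) - 77) = 33*((-5/3 + (-2 + 2)**2/3) - 77) = 33*((-5/3 + (1/3)*0**2) - 77) = 33*((-5/3 + (1/3)*0) - 77) = 33*((-5/3 + 0) - 77) = 33*(-5/3 - 77) = 33*(-236/3) = -2596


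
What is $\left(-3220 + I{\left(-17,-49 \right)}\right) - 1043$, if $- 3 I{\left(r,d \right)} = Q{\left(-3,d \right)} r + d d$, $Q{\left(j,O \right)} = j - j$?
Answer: $- \frac{15190}{3} \approx -5063.3$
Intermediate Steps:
$Q{\left(j,O \right)} = 0$
$I{\left(r,d \right)} = - \frac{d^{2}}{3}$ ($I{\left(r,d \right)} = - \frac{0 r + d d}{3} = - \frac{0 + d^{2}}{3} = - \frac{d^{2}}{3}$)
$\left(-3220 + I{\left(-17,-49 \right)}\right) - 1043 = \left(-3220 - \frac{\left(-49\right)^{2}}{3}\right) - 1043 = \left(-3220 - \frac{2401}{3}\right) - 1043 = - \frac{12061}{3} - 1043 = - \frac{15190}{3}$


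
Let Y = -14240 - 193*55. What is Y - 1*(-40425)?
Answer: 15570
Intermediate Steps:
Y = -24855 (Y = -14240 - 1*10615 = -14240 - 10615 = -24855)
Y - 1*(-40425) = -24855 - 1*(-40425) = -24855 + 40425 = 15570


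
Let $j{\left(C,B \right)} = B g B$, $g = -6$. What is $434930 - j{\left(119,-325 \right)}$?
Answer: $1068680$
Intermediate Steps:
$j{\left(C,B \right)} = - 6 B^{2}$ ($j{\left(C,B \right)} = B \left(-6\right) B = - 6 B B = - 6 B^{2}$)
$434930 - j{\left(119,-325 \right)} = 434930 - - 6 \left(-325\right)^{2} = 434930 - \left(-6\right) 105625 = 434930 - -633750 = 434930 + 633750 = 1068680$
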